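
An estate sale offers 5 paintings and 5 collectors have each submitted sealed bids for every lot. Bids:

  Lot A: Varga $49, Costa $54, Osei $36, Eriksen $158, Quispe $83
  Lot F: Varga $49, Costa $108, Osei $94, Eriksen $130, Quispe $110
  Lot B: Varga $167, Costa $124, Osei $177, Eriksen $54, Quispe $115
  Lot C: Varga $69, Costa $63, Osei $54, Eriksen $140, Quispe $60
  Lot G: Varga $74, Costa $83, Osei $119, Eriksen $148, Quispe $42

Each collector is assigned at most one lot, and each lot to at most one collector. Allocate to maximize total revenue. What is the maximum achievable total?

Optimal: Varga→Lot B ($167), Costa→Lot F ($108), Osei→Lot G ($119), Eriksen→Lot C ($140), Quispe→Lot A ($83) — total 167+108+119+140+83 = $617.
Column-greedy (each lot in turn goes to its best remaining collector) gives $597, worse by 20.
No other one-to-one assignment exceeds $617.

Max total: $617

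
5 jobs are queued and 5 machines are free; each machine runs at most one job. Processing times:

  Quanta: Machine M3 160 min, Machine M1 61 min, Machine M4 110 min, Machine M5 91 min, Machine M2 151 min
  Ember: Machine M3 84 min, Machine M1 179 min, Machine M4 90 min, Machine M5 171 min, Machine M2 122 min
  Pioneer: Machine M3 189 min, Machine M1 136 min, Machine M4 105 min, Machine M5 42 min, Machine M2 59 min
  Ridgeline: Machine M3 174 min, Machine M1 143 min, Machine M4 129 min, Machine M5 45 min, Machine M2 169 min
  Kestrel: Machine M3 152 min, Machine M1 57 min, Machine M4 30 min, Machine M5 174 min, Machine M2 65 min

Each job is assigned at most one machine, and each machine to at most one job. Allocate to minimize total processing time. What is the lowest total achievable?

This is the linear assignment problem.
Optimal: Quanta→Machine M1 (61 min), Ember→Machine M3 (84 min), Pioneer→Machine M2 (59 min), Ridgeline→Machine M5 (45 min), Kestrel→Machine M4 (30 min) — total 61+84+59+45+30 = 279 min.
Min-entry greedy (repeatedly take the single cheapest remaining cell) gives 386 min, worse by 107.

Minimum total: 279 min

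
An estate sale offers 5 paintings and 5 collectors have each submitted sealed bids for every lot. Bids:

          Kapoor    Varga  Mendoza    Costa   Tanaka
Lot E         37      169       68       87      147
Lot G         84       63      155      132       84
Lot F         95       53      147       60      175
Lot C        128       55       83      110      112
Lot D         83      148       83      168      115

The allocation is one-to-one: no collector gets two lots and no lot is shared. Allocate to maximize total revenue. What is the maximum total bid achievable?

Maximum total: $795

Optimal: Kapoor→Lot C ($128), Varga→Lot E ($169), Mendoza→Lot G ($155), Costa→Lot D ($168), Tanaka→Lot F ($175) — total 128+169+155+168+175 = $795.
Swapping Kapoor↔Mendoza (Kapoor→Lot G $84, Mendoza→Lot C $83) loses 116.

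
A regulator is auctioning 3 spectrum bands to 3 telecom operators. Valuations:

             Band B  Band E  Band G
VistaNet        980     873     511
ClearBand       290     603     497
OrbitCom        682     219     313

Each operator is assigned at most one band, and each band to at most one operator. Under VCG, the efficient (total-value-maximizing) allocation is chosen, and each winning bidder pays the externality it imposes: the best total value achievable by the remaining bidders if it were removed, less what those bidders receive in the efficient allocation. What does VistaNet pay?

Efficient allocation: VistaNet→Band E ($873M), ClearBand→Band G ($497M), OrbitCom→Band B ($682M); total welfare W = $2052M.
VistaNet receives Band E at value $873M, so the others get W − 873 = $1179M.
Without VistaNet: best allocation of the remaining 2 bidders over all 3 bands is ClearBand→Band E ($603M), OrbitCom→Band B ($682M), total $1285M.
VCG payment = (others' best without VistaNet) − (others' welfare with VistaNet) = 1285 − 1179 = $106M.

VistaNet pays $106M.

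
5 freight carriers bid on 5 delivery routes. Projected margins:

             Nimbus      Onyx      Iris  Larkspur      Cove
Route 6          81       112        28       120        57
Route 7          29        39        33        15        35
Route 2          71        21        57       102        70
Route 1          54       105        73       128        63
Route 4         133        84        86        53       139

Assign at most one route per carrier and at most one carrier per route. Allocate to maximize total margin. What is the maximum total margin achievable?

This is the linear assignment problem.
Optimal: Nimbus→Route 2 ($71k), Onyx→Route 6 ($112k), Iris→Route 7 ($33k), Larkspur→Route 1 ($128k), Cove→Route 4 ($139k) — total 71+112+33+128+139 = $483k.
Swapping Larkspur↔Onyx (Larkspur→Route 6 $120k, Onyx→Route 1 $105k) loses 15.

Max total: $483k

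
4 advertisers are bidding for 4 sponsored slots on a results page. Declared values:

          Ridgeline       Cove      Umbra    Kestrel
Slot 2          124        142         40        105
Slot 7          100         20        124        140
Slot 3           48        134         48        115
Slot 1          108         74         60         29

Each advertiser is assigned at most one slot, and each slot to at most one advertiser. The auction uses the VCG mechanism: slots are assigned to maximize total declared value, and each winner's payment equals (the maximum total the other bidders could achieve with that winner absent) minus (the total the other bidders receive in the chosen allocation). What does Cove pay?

Efficient allocation: Ridgeline→Slot 1 ($108), Cove→Slot 2 ($142), Umbra→Slot 7 ($124), Kestrel→Slot 3 ($115); total welfare W = $489.
Cove receives Slot 2 at value $142, so the others get W − 142 = $347.
Without Cove: best allocation of the remaining 3 bidders over all 4 slots is Ridgeline→Slot 2 ($124), Umbra→Slot 7 ($124), Kestrel→Slot 3 ($115), total $363.
VCG payment = (others' best without Cove) − (others' welfare with Cove) = 363 − 347 = $16.

Cove pays $16.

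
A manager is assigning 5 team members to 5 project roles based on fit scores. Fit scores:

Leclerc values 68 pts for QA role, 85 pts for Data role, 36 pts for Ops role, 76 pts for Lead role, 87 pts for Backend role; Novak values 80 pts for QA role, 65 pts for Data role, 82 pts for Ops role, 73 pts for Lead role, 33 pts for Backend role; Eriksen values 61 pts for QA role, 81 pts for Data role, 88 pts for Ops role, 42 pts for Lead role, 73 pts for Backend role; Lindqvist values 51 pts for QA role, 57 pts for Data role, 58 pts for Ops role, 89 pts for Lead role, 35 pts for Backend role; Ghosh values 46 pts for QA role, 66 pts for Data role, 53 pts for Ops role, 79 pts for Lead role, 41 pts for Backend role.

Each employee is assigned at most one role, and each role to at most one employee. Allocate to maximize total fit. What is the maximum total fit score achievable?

Max total: 410 pts

Optimal: Leclerc→Backend role (87 pts), Novak→QA role (80 pts), Eriksen→Ops role (88 pts), Lindqvist→Lead role (89 pts), Ghosh→Data role (66 pts) — total 87+80+88+89+66 = 410 pts.
Row-greedy (each employee in turn takes its best remaining role) gives 385 pts, worse by 25.
Next-best assignment: Leclerc→Backend role, Novak→QA role, Eriksen→Ops role, Lindqvist→Data role, Ghosh→Lead role = 391 pts.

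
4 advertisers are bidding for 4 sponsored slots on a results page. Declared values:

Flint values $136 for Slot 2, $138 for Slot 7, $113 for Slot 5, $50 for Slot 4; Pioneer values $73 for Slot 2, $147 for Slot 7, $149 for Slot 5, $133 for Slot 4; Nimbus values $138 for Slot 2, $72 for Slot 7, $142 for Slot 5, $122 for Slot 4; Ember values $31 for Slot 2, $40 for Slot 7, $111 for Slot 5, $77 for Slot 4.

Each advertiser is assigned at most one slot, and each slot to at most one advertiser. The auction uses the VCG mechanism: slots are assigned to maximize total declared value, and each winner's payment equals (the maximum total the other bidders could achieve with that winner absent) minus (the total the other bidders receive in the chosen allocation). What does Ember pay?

Ember pays $16.

Efficient allocation: Flint→Slot 7 ($138), Pioneer→Slot 4 ($133), Nimbus→Slot 2 ($138), Ember→Slot 5 ($111); total welfare W = $520.
Ember receives Slot 5 at value $111, so the others get W − 111 = $409.
Without Ember: best allocation of the remaining 3 bidders over all 4 slots is Flint→Slot 2 ($136), Pioneer→Slot 7 ($147), Nimbus→Slot 5 ($142), total $425.
VCG payment = (others' best without Ember) − (others' welfare with Ember) = 425 − 409 = $16.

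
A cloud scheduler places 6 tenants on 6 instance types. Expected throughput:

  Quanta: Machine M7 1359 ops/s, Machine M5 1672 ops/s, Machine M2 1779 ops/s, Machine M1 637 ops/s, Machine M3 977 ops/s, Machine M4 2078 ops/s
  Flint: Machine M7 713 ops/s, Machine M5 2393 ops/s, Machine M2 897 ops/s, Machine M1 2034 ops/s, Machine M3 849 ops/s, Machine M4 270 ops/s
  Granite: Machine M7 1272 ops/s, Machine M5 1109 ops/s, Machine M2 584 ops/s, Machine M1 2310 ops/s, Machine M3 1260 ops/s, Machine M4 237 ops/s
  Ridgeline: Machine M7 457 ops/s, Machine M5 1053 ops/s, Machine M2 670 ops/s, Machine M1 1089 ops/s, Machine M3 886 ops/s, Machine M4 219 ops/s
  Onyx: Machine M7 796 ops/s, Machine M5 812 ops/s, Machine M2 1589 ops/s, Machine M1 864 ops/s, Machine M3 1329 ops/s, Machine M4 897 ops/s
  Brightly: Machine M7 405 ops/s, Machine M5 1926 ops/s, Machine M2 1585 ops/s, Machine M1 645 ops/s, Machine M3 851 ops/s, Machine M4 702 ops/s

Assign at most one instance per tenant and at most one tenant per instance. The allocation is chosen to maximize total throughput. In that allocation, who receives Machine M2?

Brightly receives Machine M2.

Optimal: Quanta→Machine M4 (2078 ops/s), Flint→Machine M5 (2393 ops/s), Granite→Machine M1 (2310 ops/s), Ridgeline→Machine M7 (457 ops/s), Onyx→Machine M3 (1329 ops/s), Brightly→Machine M2 (1585 ops/s) — total 2078+2393+2310+457+1329+1585 = 10152 ops/s.
Max-entry greedy (repeatedly take the single best remaining cell) gives 9661 ops/s, worse by 491.
Every other assignment is strictly worse.
Brightly's own top instance is Machine M5 (1926 ops/s), but forcing Brightly→Machine M5 and reassigning the rest optimally gives only 9785 ops/s — worse by 367.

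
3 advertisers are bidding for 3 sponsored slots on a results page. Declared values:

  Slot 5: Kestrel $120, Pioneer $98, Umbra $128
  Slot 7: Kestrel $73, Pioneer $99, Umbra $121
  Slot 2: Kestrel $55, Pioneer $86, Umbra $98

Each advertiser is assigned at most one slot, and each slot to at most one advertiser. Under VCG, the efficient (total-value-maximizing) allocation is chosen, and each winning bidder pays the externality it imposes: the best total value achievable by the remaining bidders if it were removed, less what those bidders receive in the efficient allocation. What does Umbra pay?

Efficient allocation: Kestrel→Slot 5 ($120), Pioneer→Slot 2 ($86), Umbra→Slot 7 ($121); total welfare W = $327.
Umbra receives Slot 7 at value $121, so the others get W − 121 = $206.
Without Umbra: best allocation of the remaining 2 bidders over all 3 slots is Kestrel→Slot 5 ($120), Pioneer→Slot 7 ($99), total $219.
VCG payment = (others' best without Umbra) − (others' welfare with Umbra) = 219 − 206 = $13.

Umbra pays $13.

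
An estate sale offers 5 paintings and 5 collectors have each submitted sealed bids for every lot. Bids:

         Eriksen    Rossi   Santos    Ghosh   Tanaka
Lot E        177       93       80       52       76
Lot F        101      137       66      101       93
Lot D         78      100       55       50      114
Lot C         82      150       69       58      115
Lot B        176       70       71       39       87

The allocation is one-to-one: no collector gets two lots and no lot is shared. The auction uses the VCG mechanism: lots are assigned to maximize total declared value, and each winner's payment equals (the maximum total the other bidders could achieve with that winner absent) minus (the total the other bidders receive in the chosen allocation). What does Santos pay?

Santos pays $1.

Efficient allocation: Eriksen→Lot B ($176), Rossi→Lot C ($150), Santos→Lot E ($80), Ghosh→Lot F ($101), Tanaka→Lot D ($114); total welfare W = $621.
Santos receives Lot E at value $80, so the others get W − 80 = $541.
Without Santos: best allocation of the remaining 4 bidders over all 5 lots is Eriksen→Lot E ($177), Rossi→Lot C ($150), Ghosh→Lot F ($101), Tanaka→Lot D ($114), total $542.
VCG payment = (others' best without Santos) − (others' welfare with Santos) = 542 − 541 = $1.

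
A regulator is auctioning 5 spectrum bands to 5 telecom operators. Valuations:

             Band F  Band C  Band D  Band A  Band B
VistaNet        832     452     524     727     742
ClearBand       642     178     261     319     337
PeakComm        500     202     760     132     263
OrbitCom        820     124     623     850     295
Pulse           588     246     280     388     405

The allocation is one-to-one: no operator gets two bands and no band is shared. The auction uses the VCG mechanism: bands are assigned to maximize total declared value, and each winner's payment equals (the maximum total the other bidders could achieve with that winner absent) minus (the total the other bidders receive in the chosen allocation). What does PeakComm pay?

PeakComm pays $34M.

Efficient allocation: VistaNet→Band B ($742M), ClearBand→Band F ($642M), PeakComm→Band D ($760M), OrbitCom→Band A ($850M), Pulse→Band C ($246M); total welfare W = $3240M.
PeakComm receives Band D at value $760M, so the others get W − 760 = $2480M.
Without PeakComm: best allocation of the remaining 4 bidders over all 5 bands is VistaNet→Band B ($742M), ClearBand→Band F ($642M), OrbitCom→Band A ($850M), Pulse→Band D ($280M), total $2514M.
VCG payment = (others' best without PeakComm) − (others' welfare with PeakComm) = 2514 − 2480 = $34M.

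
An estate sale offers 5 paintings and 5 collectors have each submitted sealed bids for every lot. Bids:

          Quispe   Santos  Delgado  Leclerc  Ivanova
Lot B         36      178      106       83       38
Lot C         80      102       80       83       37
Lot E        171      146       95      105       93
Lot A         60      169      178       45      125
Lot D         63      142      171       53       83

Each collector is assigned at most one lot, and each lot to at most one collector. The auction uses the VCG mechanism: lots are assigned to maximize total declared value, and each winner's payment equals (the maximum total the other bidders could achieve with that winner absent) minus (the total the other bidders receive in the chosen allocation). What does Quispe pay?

Quispe pays $22.

Efficient allocation: Quispe→Lot E ($171), Santos→Lot B ($178), Delgado→Lot D ($171), Leclerc→Lot C ($83), Ivanova→Lot A ($125); total welfare W = $728.
Quispe receives Lot E at value $171, so the others get W − 171 = $557.
Without Quispe: best allocation of the remaining 4 bidders over all 5 lots is Santos→Lot B ($178), Delgado→Lot D ($171), Leclerc→Lot E ($105), Ivanova→Lot A ($125), total $579.
VCG payment = (others' best without Quispe) − (others' welfare with Quispe) = 579 − 557 = $22.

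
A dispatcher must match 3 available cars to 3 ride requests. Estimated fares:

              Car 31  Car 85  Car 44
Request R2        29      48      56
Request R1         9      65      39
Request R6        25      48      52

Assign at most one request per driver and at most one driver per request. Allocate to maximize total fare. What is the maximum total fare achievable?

Maximum total: $146

Optimal: Car 31→Request R2 ($29), Car 85→Request R1 ($65), Car 44→Request R6 ($52) — total 29+65+52 = $146.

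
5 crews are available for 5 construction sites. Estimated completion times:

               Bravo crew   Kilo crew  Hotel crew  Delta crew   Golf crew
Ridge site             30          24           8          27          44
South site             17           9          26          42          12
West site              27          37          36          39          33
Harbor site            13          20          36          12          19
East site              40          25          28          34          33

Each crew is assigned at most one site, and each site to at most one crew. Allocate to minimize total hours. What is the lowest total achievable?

This is a one-to-one assignment (minimum-cost bipartite matching).
Optimal: Bravo crew→West site (27 hours), Kilo crew→East site (25 hours), Hotel crew→Ridge site (8 hours), Delta crew→Harbor site (12 hours), Golf crew→South site (12 hours) — total 27+25+8+12+12 = 84 hours.
Next-best assignment: Bravo crew→West site, Kilo crew→South site, Hotel crew→Ridge site, Delta crew→Harbor site, Golf crew→East site = 89 hours.

Minimum total: 84 hours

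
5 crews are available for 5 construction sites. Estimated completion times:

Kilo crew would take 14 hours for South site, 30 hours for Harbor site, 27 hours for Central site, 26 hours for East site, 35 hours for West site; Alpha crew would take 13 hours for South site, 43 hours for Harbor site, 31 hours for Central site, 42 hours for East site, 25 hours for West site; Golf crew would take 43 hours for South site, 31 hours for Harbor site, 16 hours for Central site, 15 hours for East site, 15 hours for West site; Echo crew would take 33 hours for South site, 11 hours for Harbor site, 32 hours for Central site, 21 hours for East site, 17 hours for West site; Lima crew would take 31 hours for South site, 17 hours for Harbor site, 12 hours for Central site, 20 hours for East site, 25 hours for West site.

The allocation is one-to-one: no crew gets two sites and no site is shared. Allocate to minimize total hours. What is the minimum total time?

Optimal: Kilo crew→South site (14 hours), Alpha crew→West site (25 hours), Golf crew→East site (15 hours), Echo crew→Harbor site (11 hours), Lima crew→Central site (12 hours) — total 14+25+15+11+12 = 77 hours.
Checked against all permutations: 77 hours is optimal.

Min total: 77 hours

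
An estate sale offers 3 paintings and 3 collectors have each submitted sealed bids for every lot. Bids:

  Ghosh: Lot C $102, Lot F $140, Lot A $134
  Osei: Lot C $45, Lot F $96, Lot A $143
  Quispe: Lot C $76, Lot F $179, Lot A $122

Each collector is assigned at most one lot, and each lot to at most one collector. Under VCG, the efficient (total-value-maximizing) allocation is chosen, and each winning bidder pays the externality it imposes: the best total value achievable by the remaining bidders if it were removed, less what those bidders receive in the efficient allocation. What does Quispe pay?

Efficient allocation: Ghosh→Lot C ($102), Osei→Lot A ($143), Quispe→Lot F ($179); total welfare W = $424.
Quispe receives Lot F at value $179, so the others get W − 179 = $245.
Without Quispe: best allocation of the remaining 2 bidders over all 3 lots is Ghosh→Lot F ($140), Osei→Lot A ($143), total $283.
VCG payment = (others' best without Quispe) − (others' welfare with Quispe) = 283 − 245 = $38.

Quispe pays $38.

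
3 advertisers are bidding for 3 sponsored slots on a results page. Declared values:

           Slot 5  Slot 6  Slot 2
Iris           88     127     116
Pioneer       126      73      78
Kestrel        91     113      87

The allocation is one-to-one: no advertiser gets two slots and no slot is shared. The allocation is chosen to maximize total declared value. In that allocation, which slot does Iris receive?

Optimal: Iris→Slot 2 ($116), Pioneer→Slot 5 ($126), Kestrel→Slot 6 ($113) — total 116+126+113 = $355.
Max-entry greedy (repeatedly take the single best remaining cell) gives $340, worse by 15.
Next-best assignment: Iris→Slot 6, Pioneer→Slot 5, Kestrel→Slot 2 = $340.
Iris's own top slot is Slot 6 ($127), but forcing Iris→Slot 6 and reassigning the rest optimally gives only $340 — worse by 15.

Iris receives Slot 2.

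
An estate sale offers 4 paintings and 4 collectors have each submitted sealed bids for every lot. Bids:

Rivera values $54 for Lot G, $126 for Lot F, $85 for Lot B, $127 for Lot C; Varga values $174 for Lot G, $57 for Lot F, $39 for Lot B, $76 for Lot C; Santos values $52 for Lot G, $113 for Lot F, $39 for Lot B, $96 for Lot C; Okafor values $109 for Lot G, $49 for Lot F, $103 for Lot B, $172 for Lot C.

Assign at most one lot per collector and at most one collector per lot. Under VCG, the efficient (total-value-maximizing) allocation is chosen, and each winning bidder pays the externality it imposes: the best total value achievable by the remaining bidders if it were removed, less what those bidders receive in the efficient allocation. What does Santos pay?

Santos pays $41.

Efficient allocation: Rivera→Lot B ($85), Varga→Lot G ($174), Santos→Lot F ($113), Okafor→Lot C ($172); total welfare W = $544.
Santos receives Lot F at value $113, so the others get W − 113 = $431.
Without Santos: best allocation of the remaining 3 bidders over all 4 lots is Rivera→Lot F ($126), Varga→Lot G ($174), Okafor→Lot C ($172), total $472.
VCG payment = (others' best without Santos) − (others' welfare with Santos) = 472 − 431 = $41.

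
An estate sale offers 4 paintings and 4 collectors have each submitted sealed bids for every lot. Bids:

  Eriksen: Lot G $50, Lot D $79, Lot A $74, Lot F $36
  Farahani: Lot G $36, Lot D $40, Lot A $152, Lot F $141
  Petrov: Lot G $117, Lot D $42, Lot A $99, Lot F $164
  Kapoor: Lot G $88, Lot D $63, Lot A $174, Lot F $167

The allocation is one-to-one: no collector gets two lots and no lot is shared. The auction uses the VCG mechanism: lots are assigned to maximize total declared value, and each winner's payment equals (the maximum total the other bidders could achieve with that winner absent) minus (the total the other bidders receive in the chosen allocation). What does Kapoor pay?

Kapoor pays $47.

Efficient allocation: Eriksen→Lot D ($79), Farahani→Lot A ($152), Petrov→Lot G ($117), Kapoor→Lot F ($167); total welfare W = $515.
Kapoor receives Lot F at value $167, so the others get W − 167 = $348.
Without Kapoor: best allocation of the remaining 3 bidders over all 4 lots is Eriksen→Lot D ($79), Farahani→Lot A ($152), Petrov→Lot F ($164), total $395.
VCG payment = (others' best without Kapoor) − (others' welfare with Kapoor) = 395 − 348 = $47.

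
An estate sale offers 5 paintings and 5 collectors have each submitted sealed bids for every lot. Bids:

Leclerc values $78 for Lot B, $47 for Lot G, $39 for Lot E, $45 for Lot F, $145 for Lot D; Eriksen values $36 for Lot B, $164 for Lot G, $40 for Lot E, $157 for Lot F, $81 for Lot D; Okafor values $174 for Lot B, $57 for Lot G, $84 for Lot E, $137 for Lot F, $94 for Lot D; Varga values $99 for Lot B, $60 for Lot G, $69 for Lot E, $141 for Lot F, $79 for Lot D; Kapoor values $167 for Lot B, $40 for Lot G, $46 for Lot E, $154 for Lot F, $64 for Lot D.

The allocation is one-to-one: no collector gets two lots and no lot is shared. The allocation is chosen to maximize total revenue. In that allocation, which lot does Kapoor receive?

Kapoor receives Lot F.

Optimal: Leclerc→Lot D ($145), Eriksen→Lot G ($164), Okafor→Lot B ($174), Varga→Lot E ($69), Kapoor→Lot F ($154) — total 145+164+174+69+154 = $706.
Row-greedy (each collector in turn takes its best remaining lot) gives $670, worse by 36.
Swapping Kapoor↔Leclerc (Kapoor→Lot D $64, Leclerc→Lot F $45) loses 190.
Checked against all permutations: $706 is optimal.
Kapoor's own top lot is Lot B ($167), but forcing Kapoor→Lot B and reassigning the rest optimally gives only $701 — worse by 5.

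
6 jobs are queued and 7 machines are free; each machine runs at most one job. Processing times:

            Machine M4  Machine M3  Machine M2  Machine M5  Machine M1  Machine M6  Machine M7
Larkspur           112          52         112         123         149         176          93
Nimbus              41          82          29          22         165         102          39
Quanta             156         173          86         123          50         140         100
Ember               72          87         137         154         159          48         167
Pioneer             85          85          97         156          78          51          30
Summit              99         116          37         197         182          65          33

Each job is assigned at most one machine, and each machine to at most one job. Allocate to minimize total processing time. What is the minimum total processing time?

Optimal: Larkspur→Machine M3 (52 min), Nimbus→Machine M5 (22 min), Quanta→Machine M1 (50 min), Ember→Machine M6 (48 min), Pioneer→Machine M7 (30 min), Summit→Machine M2 (37 min) — total 52+22+50+48+30+37 = 239 min.
Column-greedy (each machine in turn goes to its cheapest remaining job) gives 379 min, worse by 140.
Next-best assignment: Larkspur→Machine M3, Nimbus→Machine M4, Quanta→Machine M1, Ember→Machine M6, Pioneer→Machine M7, Summit→Machine M2 = 258 min.
Swapping Larkspur↔Pioneer (Larkspur→Machine M7 93 min, Pioneer→Machine M3 85 min) adds 96.
No other one-to-one assignment undercuts 239 min.

Min total: 239 min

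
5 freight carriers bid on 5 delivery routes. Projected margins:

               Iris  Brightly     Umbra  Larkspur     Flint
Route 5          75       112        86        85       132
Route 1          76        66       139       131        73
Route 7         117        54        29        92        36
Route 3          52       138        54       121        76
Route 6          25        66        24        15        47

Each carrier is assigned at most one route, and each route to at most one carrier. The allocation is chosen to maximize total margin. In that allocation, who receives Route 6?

Optimal: Iris→Route 7 ($117k), Brightly→Route 6 ($66k), Umbra→Route 1 ($139k), Larkspur→Route 3 ($121k), Flint→Route 5 ($132k) — total 117+66+139+121+132 = $575k.
Max-entry greedy (repeatedly take the single best remaining cell) gives $541k, worse by 34.
Next-best assignment: Iris→Route 7, Brightly→Route 3, Umbra→Route 6, Larkspur→Route 1, Flint→Route 5 = $542k.
Swapping Umbra↔Larkspur (Umbra→Route 3 $54k, Larkspur→Route 1 $131k) loses 75.
Brightly's own top route is Route 3 ($138k), but forcing Brightly→Route 3 and reassigning the rest optimally gives only $542k — worse by 33.

Brightly receives Route 6.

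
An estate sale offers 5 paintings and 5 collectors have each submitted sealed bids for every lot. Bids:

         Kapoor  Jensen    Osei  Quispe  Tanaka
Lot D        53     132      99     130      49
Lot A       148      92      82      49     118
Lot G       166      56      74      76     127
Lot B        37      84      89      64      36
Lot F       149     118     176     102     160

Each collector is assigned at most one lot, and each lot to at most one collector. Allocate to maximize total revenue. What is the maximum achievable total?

Treat this as an assignment problem: match each collector to one lot.
Optimal: Kapoor→Lot G ($166), Jensen→Lot B ($84), Osei→Lot F ($176), Quispe→Lot D ($130), Tanaka→Lot A ($118) — total 166+84+176+130+118 = $674.
Swapping Quispe↔Tanaka (Quispe→Lot A $49, Tanaka→Lot D $49) loses 150.
No other one-to-one assignment exceeds $674.

Max total: $674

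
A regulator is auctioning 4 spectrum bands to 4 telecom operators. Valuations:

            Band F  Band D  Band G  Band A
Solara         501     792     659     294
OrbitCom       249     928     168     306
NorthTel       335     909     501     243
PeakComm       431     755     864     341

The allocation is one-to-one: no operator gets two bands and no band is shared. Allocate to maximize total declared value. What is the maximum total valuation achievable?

Maximum total: $2580M

Optimal: Solara→Band F ($501M), OrbitCom→Band A ($306M), NorthTel→Band D ($909M), PeakComm→Band G ($864M) — total 501+306+909+864 = $2580M.
Row-greedy (each operator in turn takes its best remaining band) gives $2030M, worse by 550.
Next-best assignment: Solara→Band F, OrbitCom→Band D, NorthTel→Band A, PeakComm→Band G = $2536M.
Swapping PeakComm↔OrbitCom (PeakComm→Band A $341M, OrbitCom→Band G $168M) loses 661.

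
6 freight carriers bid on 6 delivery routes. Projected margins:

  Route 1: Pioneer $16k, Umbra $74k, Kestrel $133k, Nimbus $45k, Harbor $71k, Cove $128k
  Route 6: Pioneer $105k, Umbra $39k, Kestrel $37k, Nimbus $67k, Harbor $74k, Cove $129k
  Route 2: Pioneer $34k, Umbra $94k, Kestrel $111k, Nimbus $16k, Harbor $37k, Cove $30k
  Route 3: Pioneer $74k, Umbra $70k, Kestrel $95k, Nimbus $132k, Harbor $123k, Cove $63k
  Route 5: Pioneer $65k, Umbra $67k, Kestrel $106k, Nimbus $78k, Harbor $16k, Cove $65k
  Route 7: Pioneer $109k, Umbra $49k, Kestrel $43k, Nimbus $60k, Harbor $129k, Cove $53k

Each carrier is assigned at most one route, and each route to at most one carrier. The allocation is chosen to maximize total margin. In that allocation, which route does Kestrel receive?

Kestrel receives Route 5.

This is a one-to-one assignment (maximum-weight bipartite matching).
Optimal: Pioneer→Route 6 ($105k), Umbra→Route 2 ($94k), Kestrel→Route 5 ($106k), Nimbus→Route 3 ($132k), Harbor→Route 7 ($129k), Cove→Route 1 ($128k) — total 105+94+106+132+129+128 = $694k.
Column-greedy (each route in turn goes to its best remaining carrier) gives $682k, worse by 12.
Next-best assignment: Pioneer→Route 5, Umbra→Route 2, Kestrel→Route 1, Nimbus→Route 3, Harbor→Route 7, Cove→Route 6 = $682k.
Swapping Nimbus↔Kestrel (Nimbus→Route 5 $78k, Kestrel→Route 3 $95k) loses 65.
No other one-to-one assignment exceeds $694k.
Kestrel's own top route is Route 1 ($133k), but forcing Kestrel→Route 1 and reassigning the rest optimally gives only $682k — worse by 12.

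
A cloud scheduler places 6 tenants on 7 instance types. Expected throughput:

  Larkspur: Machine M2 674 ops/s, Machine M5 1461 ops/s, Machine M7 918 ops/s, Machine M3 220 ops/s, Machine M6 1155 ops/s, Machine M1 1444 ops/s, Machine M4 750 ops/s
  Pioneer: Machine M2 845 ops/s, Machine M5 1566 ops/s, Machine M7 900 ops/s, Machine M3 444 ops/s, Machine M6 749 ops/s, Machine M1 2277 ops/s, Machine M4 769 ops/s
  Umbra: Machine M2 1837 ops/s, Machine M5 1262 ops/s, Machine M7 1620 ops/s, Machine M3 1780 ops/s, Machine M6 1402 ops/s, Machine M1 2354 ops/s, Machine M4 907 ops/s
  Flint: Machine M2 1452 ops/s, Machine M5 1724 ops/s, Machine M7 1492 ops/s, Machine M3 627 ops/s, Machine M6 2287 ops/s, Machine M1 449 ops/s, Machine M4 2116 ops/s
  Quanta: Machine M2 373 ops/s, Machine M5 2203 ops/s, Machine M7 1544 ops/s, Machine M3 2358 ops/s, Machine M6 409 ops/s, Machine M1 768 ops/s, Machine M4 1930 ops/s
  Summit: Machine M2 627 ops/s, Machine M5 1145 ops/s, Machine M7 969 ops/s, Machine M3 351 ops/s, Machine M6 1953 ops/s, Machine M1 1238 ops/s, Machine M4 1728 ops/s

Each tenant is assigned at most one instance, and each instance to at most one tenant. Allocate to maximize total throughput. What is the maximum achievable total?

Optimal: Larkspur→Machine M5 (1461 ops/s), Pioneer→Machine M1 (2277 ops/s), Umbra→Machine M2 (1837 ops/s), Flint→Machine M4 (2116 ops/s), Quanta→Machine M3 (2358 ops/s), Summit→Machine M6 (1953 ops/s) — total 1461+2277+1837+2116+2358+1953 = 12002 ops/s.
Column-greedy (each instance in turn goes to its best remaining tenant) gives 9373 ops/s, worse by 2629.
Swapping Summit↔Quanta (Summit→Machine M3 351 ops/s, Quanta→Machine M6 409 ops/s) loses 3551.

Maximum total: 12002 ops/s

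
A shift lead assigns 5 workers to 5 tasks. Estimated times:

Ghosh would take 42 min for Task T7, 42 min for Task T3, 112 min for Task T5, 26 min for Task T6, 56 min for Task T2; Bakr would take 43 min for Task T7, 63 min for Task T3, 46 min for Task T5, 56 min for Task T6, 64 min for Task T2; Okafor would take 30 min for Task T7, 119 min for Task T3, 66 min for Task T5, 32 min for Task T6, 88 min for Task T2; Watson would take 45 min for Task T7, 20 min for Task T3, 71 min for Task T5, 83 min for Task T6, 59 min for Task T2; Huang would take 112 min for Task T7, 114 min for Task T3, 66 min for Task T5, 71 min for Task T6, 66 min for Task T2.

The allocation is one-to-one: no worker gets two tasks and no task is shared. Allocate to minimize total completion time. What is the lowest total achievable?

Optimal: Ghosh→Task T6 (26 min), Bakr→Task T5 (46 min), Okafor→Task T7 (30 min), Watson→Task T3 (20 min), Huang→Task T2 (66 min) — total 26+46+30+20+66 = 188 min.
Row-greedy (each worker in turn takes its cheapest remaining task) gives 221 min, worse by 33.
Swapping Watson↔Ghosh (Watson→Task T6 83 min, Ghosh→Task T3 42 min) adds 79.

Min total: 188 min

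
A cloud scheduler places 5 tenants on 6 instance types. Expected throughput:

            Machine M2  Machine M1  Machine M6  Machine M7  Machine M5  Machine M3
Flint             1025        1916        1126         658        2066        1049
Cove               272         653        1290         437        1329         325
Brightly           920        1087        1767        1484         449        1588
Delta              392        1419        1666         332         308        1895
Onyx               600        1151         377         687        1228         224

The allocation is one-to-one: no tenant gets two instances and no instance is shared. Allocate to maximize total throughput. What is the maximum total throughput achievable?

Optimal: Flint→Machine M5 (2066 ops/s), Cove→Machine M6 (1290 ops/s), Brightly→Machine M7 (1484 ops/s), Delta→Machine M3 (1895 ops/s), Onyx→Machine M1 (1151 ops/s) — total 2066+1290+1484+1895+1151 = 7886 ops/s.
Row-greedy (each tenant in turn takes its best remaining instance) gives 7050 ops/s, worse by 836.
Next-best assignment: Flint→Machine M1, Cove→Machine M6, Brightly→Machine M7, Delta→Machine M3, Onyx→Machine M5 = 7813 ops/s.
Swapping Cove↔Onyx (Cove→Machine M1 653 ops/s, Onyx→Machine M6 377 ops/s) loses 1411.
Every other assignment is strictly worse.

Max total: 7886 ops/s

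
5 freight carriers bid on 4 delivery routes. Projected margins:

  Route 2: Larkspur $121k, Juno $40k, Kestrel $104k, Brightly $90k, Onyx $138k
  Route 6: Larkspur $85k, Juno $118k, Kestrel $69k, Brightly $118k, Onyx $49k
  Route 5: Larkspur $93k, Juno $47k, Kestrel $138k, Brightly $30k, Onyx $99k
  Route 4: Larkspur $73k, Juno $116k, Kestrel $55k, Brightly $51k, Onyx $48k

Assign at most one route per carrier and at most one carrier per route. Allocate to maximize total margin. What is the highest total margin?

Maximum total: $510k

Optimal: Onyx→Route 2 ($138k), Brightly→Route 6 ($118k), Kestrel→Route 5 ($138k), Juno→Route 4 ($116k) — total 138+118+138+116 = $510k.
Column-greedy (each route in turn goes to its best remaining carrier) gives $467k, worse by 43.
Next-best assignment: Larkspur→Route 2, Brightly→Route 6, Kestrel→Route 5, Juno→Route 4 = $493k.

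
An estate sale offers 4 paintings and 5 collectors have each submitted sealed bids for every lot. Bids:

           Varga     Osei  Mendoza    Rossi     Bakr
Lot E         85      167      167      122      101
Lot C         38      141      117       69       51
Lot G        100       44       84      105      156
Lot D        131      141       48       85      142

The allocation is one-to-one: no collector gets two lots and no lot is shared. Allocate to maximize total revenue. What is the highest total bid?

Optimal: Mendoza→Lot E ($167), Osei→Lot C ($141), Bakr→Lot G ($156), Varga→Lot D ($131) — total 167+141+156+131 = $595.
Column-greedy (each lot in turn goes to its best remaining collector) gives $571, worse by 24.
Swapping Bakr↔Osei (Bakr→Lot C $51, Osei→Lot G $44) loses 202.
Every other assignment is strictly worse.

Max total: $595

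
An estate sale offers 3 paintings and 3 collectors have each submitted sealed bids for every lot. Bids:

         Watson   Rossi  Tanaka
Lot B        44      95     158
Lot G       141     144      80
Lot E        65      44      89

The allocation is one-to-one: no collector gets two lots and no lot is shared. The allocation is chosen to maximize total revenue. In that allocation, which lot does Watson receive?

Watson receives Lot E.

Optimal: Watson→Lot E ($65), Rossi→Lot G ($144), Tanaka→Lot B ($158) — total 65+144+158 = $367.
Row-greedy (each collector in turn takes its best remaining lot) gives $325, worse by 42.
Next-best assignment: Watson→Lot G, Rossi→Lot E, Tanaka→Lot B = $343.
No other one-to-one assignment exceeds $367.
Watson's own top lot is Lot G ($141), but forcing Watson→Lot G and reassigning the rest optimally gives only $343 — worse by 24.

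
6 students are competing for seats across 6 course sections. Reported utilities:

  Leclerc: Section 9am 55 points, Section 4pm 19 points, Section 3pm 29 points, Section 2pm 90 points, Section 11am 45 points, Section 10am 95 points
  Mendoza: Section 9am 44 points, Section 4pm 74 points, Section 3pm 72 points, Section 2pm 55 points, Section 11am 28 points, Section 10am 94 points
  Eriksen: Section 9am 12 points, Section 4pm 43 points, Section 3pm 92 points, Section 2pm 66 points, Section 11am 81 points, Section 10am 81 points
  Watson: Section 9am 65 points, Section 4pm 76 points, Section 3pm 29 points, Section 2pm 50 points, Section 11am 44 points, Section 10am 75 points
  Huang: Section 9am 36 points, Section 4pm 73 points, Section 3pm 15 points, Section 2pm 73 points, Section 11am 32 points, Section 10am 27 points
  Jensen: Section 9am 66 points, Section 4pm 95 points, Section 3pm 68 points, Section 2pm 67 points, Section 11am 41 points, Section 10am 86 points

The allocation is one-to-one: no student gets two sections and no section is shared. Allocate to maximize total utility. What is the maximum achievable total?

Max total: 481 points

Optimal: Leclerc→Section 10am (95 points), Mendoza→Section 3pm (72 points), Eriksen→Section 11am (81 points), Watson→Section 9am (65 points), Huang→Section 2pm (73 points), Jensen→Section 4pm (95 points) — total 95+72+81+65+73+95 = 481 points.
Row-greedy (each student in turn takes its best remaining section) gives 440 points, worse by 41.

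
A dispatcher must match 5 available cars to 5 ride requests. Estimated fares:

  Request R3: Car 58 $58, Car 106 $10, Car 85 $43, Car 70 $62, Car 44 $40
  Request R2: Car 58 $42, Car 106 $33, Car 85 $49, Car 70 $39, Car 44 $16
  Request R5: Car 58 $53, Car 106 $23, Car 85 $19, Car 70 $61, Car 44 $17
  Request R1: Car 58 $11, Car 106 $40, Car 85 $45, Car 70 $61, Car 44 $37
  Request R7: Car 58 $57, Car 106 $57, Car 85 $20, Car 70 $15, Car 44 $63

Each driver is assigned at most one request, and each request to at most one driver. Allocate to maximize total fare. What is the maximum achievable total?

This is the linear assignment problem.
Optimal: Car 58→Request R3 ($58), Car 106→Request R1 ($40), Car 85→Request R2 ($49), Car 70→Request R5 ($61), Car 44→Request R7 ($63) — total 58+40+49+61+63 = $271.
Max-entry greedy (repeatedly take the single best remaining cell) gives $267, worse by 4.
Next-best assignment: Car 58→Request R5, Car 106→Request R1, Car 85→Request R2, Car 70→Request R3, Car 44→Request R7 = $267.
Swapping Car 106↔Car 44 (Car 106→Request R7 $57, Car 44→Request R1 $37) loses 9.

Maximum total: $271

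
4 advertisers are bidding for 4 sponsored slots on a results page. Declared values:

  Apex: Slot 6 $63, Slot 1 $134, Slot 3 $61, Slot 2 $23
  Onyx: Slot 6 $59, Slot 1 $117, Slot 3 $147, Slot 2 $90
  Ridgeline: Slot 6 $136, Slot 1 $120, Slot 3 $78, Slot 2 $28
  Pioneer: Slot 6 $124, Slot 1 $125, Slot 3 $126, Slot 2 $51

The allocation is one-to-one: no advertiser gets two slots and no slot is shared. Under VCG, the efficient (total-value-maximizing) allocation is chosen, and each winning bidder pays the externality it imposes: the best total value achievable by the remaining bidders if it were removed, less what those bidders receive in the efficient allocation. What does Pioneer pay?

Pioneer pays $57.

Efficient allocation: Apex→Slot 1 ($134), Onyx→Slot 2 ($90), Ridgeline→Slot 6 ($136), Pioneer→Slot 3 ($126); total welfare W = $486.
Pioneer receives Slot 3 at value $126, so the others get W − 126 = $360.
Without Pioneer: best allocation of the remaining 3 bidders over all 4 slots is Apex→Slot 1 ($134), Onyx→Slot 3 ($147), Ridgeline→Slot 6 ($136), total $417.
VCG payment = (others' best without Pioneer) − (others' welfare with Pioneer) = 417 − 360 = $57.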